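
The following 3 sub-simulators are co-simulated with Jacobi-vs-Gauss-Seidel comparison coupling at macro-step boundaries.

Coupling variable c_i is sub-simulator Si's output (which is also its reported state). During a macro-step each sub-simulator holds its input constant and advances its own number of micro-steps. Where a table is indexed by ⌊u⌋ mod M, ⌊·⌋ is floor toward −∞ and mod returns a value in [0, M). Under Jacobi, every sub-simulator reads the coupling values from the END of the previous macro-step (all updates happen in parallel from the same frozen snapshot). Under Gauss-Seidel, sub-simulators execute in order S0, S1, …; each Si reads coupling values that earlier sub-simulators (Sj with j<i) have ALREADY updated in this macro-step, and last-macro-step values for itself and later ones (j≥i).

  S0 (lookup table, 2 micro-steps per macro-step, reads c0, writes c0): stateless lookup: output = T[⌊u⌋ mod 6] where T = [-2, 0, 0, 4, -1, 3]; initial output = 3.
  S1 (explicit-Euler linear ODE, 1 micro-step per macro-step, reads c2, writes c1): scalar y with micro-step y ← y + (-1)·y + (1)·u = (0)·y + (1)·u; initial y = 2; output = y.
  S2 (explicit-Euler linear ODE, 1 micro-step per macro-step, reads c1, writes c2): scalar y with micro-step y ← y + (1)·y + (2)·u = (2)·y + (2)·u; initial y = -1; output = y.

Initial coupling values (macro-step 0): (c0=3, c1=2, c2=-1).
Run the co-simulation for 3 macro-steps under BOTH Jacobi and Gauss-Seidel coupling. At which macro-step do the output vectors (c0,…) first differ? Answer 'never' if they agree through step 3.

[Jacobi] macro 1: S0 reads c0=3 → after 2×micro: 4; S1 reads c2=-1 → after 1×micro: -1; S2 reads c1=2 → after 1×micro: 2 ⇒ (c0=4, c1=-1, c2=2)
[Jacobi] macro 2: S0 reads c0=4 → after 2×micro: -1; S1 reads c2=2 → after 1×micro: 2; S2 reads c1=-1 → after 1×micro: 2 ⇒ (c0=-1, c1=2, c2=2)
[Jacobi] macro 3: S0 reads c0=-1 → after 2×micro: 3; S1 reads c2=2 → after 1×micro: 2; S2 reads c1=2 → after 1×micro: 8 ⇒ (c0=3, c1=2, c2=8)
[Gauss-Seidel] macro 1: S0 reads c0=3 → after 2×micro: 4; S1 reads c2=-1 → after 1×micro: -1; S2 reads c1=-1 → after 1×micro: -4 ⇒ (c0=4, c1=-1, c2=-4)
[Gauss-Seidel] macro 2: S0 reads c0=4 → after 2×micro: -1; S1 reads c2=-4 → after 1×micro: -4; S2 reads c1=-4 → after 1×micro: -16 ⇒ (c0=-1, c1=-4, c2=-16)
[Gauss-Seidel] macro 3: S0 reads c0=-1 → after 2×micro: 3; S1 reads c2=-16 → after 1×micro: -16; S2 reads c1=-16 → after 1×micro: -64 ⇒ (c0=3, c1=-16, c2=-64)

first divergence at macro-step: 1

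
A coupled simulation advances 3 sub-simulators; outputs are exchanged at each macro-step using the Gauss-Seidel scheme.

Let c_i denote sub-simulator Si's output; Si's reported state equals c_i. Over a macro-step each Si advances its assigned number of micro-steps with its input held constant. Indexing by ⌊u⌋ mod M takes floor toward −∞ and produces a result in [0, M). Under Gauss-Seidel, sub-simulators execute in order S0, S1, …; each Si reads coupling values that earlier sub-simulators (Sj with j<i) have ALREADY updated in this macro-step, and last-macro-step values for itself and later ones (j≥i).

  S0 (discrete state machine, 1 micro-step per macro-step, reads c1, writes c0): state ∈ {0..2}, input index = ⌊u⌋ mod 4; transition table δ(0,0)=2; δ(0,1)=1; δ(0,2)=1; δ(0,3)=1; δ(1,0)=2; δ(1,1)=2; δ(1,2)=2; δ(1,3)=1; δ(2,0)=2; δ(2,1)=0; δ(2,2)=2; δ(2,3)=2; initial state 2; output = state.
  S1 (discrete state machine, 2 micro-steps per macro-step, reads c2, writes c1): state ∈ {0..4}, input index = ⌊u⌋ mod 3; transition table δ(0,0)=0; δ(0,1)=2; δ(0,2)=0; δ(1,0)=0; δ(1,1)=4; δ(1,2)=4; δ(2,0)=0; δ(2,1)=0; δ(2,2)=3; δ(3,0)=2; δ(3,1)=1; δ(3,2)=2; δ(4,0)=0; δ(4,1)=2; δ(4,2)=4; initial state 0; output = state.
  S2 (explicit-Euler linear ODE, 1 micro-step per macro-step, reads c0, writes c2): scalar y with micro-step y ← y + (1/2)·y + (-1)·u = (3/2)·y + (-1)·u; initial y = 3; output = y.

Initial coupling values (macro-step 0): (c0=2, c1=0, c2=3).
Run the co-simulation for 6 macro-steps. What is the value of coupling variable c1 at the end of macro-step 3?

c1 at macro-step 3 = 0

macro 1: S0 reads c1=0 → after 1×micro: 2; S1 reads c2=3 → after 2×micro: 0; S2 reads c0=2 → after 1×micro: 5/2 ⇒ (c0=2, c1=0, c2=5/2)
macro 2: S0 reads c1=0 → after 1×micro: 2; S1 reads c2=5/2 → after 2×micro: 0; S2 reads c0=2 → after 1×micro: 7/4 ⇒ (c0=2, c1=0, c2=7/4)
macro 3: S0 reads c1=0 → after 1×micro: 2; S1 reads c2=7/4 → after 2×micro: 0; S2 reads c0=2 → after 1×micro: 5/8 ⇒ (c0=2, c1=0, c2=5/8)
macro 4: S0 reads c1=0 → after 1×micro: 2; S1 reads c2=5/8 → after 2×micro: 0; S2 reads c0=2 → after 1×micro: -17/16 ⇒ (c0=2, c1=0, c2=-17/16)
macro 5: S0 reads c1=0 → after 1×micro: 2; S1 reads c2=-17/16 → after 2×micro: 0; S2 reads c0=2 → after 1×micro: -115/32 ⇒ (c0=2, c1=0, c2=-115/32)
macro 6: S0 reads c1=0 → after 1×micro: 2; S1 reads c2=-115/32 → after 2×micro: 0; S2 reads c0=2 → after 1×micro: -473/64 ⇒ (c0=2, c1=0, c2=-473/64)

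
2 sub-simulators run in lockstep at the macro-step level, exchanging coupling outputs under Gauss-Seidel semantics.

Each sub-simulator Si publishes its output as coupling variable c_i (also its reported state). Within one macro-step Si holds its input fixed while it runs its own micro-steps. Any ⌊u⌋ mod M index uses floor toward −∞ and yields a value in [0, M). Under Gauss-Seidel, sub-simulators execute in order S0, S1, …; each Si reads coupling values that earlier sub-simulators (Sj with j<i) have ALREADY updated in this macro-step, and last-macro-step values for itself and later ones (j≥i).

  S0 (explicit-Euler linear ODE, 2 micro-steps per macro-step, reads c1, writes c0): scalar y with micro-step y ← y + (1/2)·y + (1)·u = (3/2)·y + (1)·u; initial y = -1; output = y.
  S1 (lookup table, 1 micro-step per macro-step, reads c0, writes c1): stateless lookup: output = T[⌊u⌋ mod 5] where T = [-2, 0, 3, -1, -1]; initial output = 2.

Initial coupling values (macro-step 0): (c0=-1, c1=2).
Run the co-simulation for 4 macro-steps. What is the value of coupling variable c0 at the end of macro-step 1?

macro 1: S0 reads c1=2 → after 2×micro: 11/4; S1 reads c0=11/4 → after 1×micro: 3 ⇒ (c0=11/4, c1=3)
macro 2: S0 reads c1=3 → after 2×micro: 219/16; S1 reads c0=219/16 → after 1×micro: -1 ⇒ (c0=219/16, c1=-1)
macro 3: S0 reads c1=-1 → after 2×micro: 1811/64; S1 reads c0=1811/64 → after 1×micro: -1 ⇒ (c0=1811/64, c1=-1)
macro 4: S0 reads c1=-1 → after 2×micro: 15659/256; S1 reads c0=15659/256 → after 1×micro: 0 ⇒ (c0=15659/256, c1=0)

c0 at macro-step 1 = 11/4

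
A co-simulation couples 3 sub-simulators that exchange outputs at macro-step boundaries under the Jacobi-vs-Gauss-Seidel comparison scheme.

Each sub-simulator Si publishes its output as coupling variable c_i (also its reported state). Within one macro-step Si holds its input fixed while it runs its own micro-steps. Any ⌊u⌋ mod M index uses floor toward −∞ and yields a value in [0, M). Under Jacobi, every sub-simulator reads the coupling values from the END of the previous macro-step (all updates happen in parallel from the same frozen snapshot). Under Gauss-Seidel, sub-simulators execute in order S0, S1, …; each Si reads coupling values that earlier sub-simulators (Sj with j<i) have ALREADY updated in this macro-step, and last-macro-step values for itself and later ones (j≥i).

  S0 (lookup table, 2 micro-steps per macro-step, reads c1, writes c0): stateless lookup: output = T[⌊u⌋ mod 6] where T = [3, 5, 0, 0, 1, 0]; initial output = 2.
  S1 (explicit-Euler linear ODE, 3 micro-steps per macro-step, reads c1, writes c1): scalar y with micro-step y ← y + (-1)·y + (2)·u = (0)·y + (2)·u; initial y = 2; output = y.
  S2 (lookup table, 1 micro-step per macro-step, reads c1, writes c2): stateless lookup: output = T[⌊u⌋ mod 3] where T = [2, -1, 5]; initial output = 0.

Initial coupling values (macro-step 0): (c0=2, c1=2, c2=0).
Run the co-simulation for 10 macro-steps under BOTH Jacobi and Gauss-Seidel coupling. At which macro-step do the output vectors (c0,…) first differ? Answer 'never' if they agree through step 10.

[Jacobi] macro 1: S0 reads c1=2 → after 2×micro: 0; S1 reads c1=2 → after 3×micro: 4; S2 reads c1=2 → after 1×micro: 5 ⇒ (c0=0, c1=4, c2=5)
[Jacobi] macro 2: S0 reads c1=4 → after 2×micro: 1; S1 reads c1=4 → after 3×micro: 8; S2 reads c1=4 → after 1×micro: -1 ⇒ (c0=1, c1=8, c2=-1)
[Jacobi] macro 3: S0 reads c1=8 → after 2×micro: 0; S1 reads c1=8 → after 3×micro: 16; S2 reads c1=8 → after 1×micro: 5 ⇒ (c0=0, c1=16, c2=5)
[Jacobi] macro 4: S0 reads c1=16 → after 2×micro: 1; S1 reads c1=16 → after 3×micro: 32; S2 reads c1=16 → after 1×micro: -1 ⇒ (c0=1, c1=32, c2=-1)
[Jacobi] macro 5: S0 reads c1=32 → after 2×micro: 0; S1 reads c1=32 → after 3×micro: 64; S2 reads c1=32 → after 1×micro: 5 ⇒ (c0=0, c1=64, c2=5)
[Jacobi] macro 6: S0 reads c1=64 → after 2×micro: 1; S1 reads c1=64 → after 3×micro: 128; S2 reads c1=64 → after 1×micro: -1 ⇒ (c0=1, c1=128, c2=-1)
[Jacobi] macro 7: S0 reads c1=128 → after 2×micro: 0; S1 reads c1=128 → after 3×micro: 256; S2 reads c1=128 → after 1×micro: 5 ⇒ (c0=0, c1=256, c2=5)
[Jacobi] macro 8: S0 reads c1=256 → after 2×micro: 1; S1 reads c1=256 → after 3×micro: 512; S2 reads c1=256 → after 1×micro: -1 ⇒ (c0=1, c1=512, c2=-1)
[Jacobi] macro 9: S0 reads c1=512 → after 2×micro: 0; S1 reads c1=512 → after 3×micro: 1024; S2 reads c1=512 → after 1×micro: 5 ⇒ (c0=0, c1=1024, c2=5)
[Jacobi] macro 10: S0 reads c1=1024 → after 2×micro: 1; S1 reads c1=1024 → after 3×micro: 2048; S2 reads c1=1024 → after 1×micro: -1 ⇒ (c0=1, c1=2048, c2=-1)
[Gauss-Seidel] macro 1: S0 reads c1=2 → after 2×micro: 0; S1 reads c1=2 → after 3×micro: 4; S2 reads c1=4 → after 1×micro: -1 ⇒ (c0=0, c1=4, c2=-1)
[Gauss-Seidel] macro 2: S0 reads c1=4 → after 2×micro: 1; S1 reads c1=4 → after 3×micro: 8; S2 reads c1=8 → after 1×micro: 5 ⇒ (c0=1, c1=8, c2=5)
[Gauss-Seidel] macro 3: S0 reads c1=8 → after 2×micro: 0; S1 reads c1=8 → after 3×micro: 16; S2 reads c1=16 → after 1×micro: -1 ⇒ (c0=0, c1=16, c2=-1)
[Gauss-Seidel] macro 4: S0 reads c1=16 → after 2×micro: 1; S1 reads c1=16 → after 3×micro: 32; S2 reads c1=32 → after 1×micro: 5 ⇒ (c0=1, c1=32, c2=5)
[Gauss-Seidel] macro 5: S0 reads c1=32 → after 2×micro: 0; S1 reads c1=32 → after 3×micro: 64; S2 reads c1=64 → after 1×micro: -1 ⇒ (c0=0, c1=64, c2=-1)
[Gauss-Seidel] macro 6: S0 reads c1=64 → after 2×micro: 1; S1 reads c1=64 → after 3×micro: 128; S2 reads c1=128 → after 1×micro: 5 ⇒ (c0=1, c1=128, c2=5)
[Gauss-Seidel] macro 7: S0 reads c1=128 → after 2×micro: 0; S1 reads c1=128 → after 3×micro: 256; S2 reads c1=256 → after 1×micro: -1 ⇒ (c0=0, c1=256, c2=-1)
[Gauss-Seidel] macro 8: S0 reads c1=256 → after 2×micro: 1; S1 reads c1=256 → after 3×micro: 512; S2 reads c1=512 → after 1×micro: 5 ⇒ (c0=1, c1=512, c2=5)
[Gauss-Seidel] macro 9: S0 reads c1=512 → after 2×micro: 0; S1 reads c1=512 → after 3×micro: 1024; S2 reads c1=1024 → after 1×micro: -1 ⇒ (c0=0, c1=1024, c2=-1)
[Gauss-Seidel] macro 10: S0 reads c1=1024 → after 2×micro: 1; S1 reads c1=1024 → after 3×micro: 2048; S2 reads c1=2048 → after 1×micro: 5 ⇒ (c0=1, c1=2048, c2=5)

first divergence at macro-step: 1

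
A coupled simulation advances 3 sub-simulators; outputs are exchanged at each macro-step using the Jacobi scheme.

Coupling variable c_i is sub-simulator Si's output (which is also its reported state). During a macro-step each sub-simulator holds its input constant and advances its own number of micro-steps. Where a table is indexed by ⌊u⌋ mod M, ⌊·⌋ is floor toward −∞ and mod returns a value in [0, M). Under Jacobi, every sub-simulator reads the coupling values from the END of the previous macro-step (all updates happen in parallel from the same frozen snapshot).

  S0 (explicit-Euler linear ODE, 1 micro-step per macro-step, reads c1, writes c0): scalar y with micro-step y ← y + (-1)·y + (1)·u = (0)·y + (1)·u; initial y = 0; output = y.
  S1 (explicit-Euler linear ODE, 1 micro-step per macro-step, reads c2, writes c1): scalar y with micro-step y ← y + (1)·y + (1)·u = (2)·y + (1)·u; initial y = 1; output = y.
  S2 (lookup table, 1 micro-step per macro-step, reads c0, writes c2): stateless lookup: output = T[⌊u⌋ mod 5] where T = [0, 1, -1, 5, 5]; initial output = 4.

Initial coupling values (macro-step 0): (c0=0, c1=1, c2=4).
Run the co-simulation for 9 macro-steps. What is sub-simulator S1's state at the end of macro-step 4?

macro 1: S0 reads c1=1 → after 1×micro: 1; S1 reads c2=4 → after 1×micro: 6; S2 reads c0=0 → after 1×micro: 0 ⇒ (c0=1, c1=6, c2=0)
macro 2: S0 reads c1=6 → after 1×micro: 6; S1 reads c2=0 → after 1×micro: 12; S2 reads c0=1 → after 1×micro: 1 ⇒ (c0=6, c1=12, c2=1)
macro 3: S0 reads c1=12 → after 1×micro: 12; S1 reads c2=1 → after 1×micro: 25; S2 reads c0=6 → after 1×micro: 1 ⇒ (c0=12, c1=25, c2=1)
macro 4: S0 reads c1=25 → after 1×micro: 25; S1 reads c2=1 → after 1×micro: 51; S2 reads c0=12 → after 1×micro: -1 ⇒ (c0=25, c1=51, c2=-1)
macro 5: S0 reads c1=51 → after 1×micro: 51; S1 reads c2=-1 → after 1×micro: 101; S2 reads c0=25 → after 1×micro: 0 ⇒ (c0=51, c1=101, c2=0)
macro 6: S0 reads c1=101 → after 1×micro: 101; S1 reads c2=0 → after 1×micro: 202; S2 reads c0=51 → after 1×micro: 1 ⇒ (c0=101, c1=202, c2=1)
macro 7: S0 reads c1=202 → after 1×micro: 202; S1 reads c2=1 → after 1×micro: 405; S2 reads c0=101 → after 1×micro: 1 ⇒ (c0=202, c1=405, c2=1)
macro 8: S0 reads c1=405 → after 1×micro: 405; S1 reads c2=1 → after 1×micro: 811; S2 reads c0=202 → after 1×micro: -1 ⇒ (c0=405, c1=811, c2=-1)
macro 9: S0 reads c1=811 → after 1×micro: 811; S1 reads c2=-1 → after 1×micro: 1621; S2 reads c0=405 → after 1×micro: 0 ⇒ (c0=811, c1=1621, c2=0)

S1 state at macro-step 4 = 51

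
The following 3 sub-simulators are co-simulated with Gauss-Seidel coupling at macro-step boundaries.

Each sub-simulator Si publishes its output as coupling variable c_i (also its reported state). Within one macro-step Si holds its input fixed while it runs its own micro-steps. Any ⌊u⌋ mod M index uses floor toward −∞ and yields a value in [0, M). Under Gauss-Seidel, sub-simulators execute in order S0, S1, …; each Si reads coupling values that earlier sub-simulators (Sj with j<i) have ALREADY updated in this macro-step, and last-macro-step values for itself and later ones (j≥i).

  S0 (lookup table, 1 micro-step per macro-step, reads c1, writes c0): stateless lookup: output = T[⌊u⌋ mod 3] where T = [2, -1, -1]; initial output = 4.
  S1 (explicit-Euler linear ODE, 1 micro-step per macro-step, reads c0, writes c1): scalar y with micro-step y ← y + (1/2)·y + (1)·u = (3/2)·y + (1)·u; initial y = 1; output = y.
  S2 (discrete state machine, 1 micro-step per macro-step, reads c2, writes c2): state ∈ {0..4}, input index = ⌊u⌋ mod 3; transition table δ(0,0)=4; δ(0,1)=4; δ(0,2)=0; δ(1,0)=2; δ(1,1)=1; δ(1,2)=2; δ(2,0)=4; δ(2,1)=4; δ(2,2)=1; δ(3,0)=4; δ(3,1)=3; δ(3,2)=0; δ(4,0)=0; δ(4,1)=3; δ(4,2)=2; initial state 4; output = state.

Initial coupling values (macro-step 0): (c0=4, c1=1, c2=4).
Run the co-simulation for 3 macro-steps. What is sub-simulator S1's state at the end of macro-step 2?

macro 1: S0 reads c1=1 → after 1×micro: -1; S1 reads c0=-1 → after 1×micro: 1/2; S2 reads c2=4 → after 1×micro: 3 ⇒ (c0=-1, c1=1/2, c2=3)
macro 2: S0 reads c1=1/2 → after 1×micro: 2; S1 reads c0=2 → after 1×micro: 11/4; S2 reads c2=3 → after 1×micro: 4 ⇒ (c0=2, c1=11/4, c2=4)
macro 3: S0 reads c1=11/4 → after 1×micro: -1; S1 reads c0=-1 → after 1×micro: 25/8; S2 reads c2=4 → after 1×micro: 3 ⇒ (c0=-1, c1=25/8, c2=3)

S1 state at macro-step 2 = 11/4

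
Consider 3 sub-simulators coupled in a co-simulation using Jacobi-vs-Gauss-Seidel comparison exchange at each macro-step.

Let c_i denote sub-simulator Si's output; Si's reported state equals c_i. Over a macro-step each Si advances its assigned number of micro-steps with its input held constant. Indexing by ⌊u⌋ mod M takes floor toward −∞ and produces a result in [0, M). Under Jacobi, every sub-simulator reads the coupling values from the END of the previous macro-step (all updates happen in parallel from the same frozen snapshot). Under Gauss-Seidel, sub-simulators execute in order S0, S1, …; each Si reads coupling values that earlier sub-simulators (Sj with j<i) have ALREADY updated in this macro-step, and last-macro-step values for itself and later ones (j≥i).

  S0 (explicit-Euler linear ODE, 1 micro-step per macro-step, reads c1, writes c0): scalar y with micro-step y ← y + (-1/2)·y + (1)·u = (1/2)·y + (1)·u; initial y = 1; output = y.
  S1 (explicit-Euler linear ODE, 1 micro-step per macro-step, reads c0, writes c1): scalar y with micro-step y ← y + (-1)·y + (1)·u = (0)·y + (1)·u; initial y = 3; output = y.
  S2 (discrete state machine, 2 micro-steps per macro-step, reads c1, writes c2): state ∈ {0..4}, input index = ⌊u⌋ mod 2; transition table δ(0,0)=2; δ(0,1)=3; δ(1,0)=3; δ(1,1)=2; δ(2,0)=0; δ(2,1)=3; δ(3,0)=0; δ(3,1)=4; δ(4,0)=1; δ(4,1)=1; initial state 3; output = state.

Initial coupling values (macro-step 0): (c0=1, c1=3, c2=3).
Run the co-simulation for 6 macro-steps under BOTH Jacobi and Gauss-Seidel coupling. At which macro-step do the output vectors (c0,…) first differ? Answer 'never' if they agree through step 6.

[Jacobi] macro 1: S0 reads c1=3 → after 1×micro: 7/2; S1 reads c0=1 → after 1×micro: 1; S2 reads c1=3 → after 2×micro: 1 ⇒ (c0=7/2, c1=1, c2=1)
[Jacobi] macro 2: S0 reads c1=1 → after 1×micro: 11/4; S1 reads c0=7/2 → after 1×micro: 7/2; S2 reads c1=1 → after 2×micro: 3 ⇒ (c0=11/4, c1=7/2, c2=3)
[Jacobi] macro 3: S0 reads c1=7/2 → after 1×micro: 39/8; S1 reads c0=11/4 → after 1×micro: 11/4; S2 reads c1=7/2 → after 2×micro: 1 ⇒ (c0=39/8, c1=11/4, c2=1)
[Jacobi] macro 4: S0 reads c1=11/4 → after 1×micro: 83/16; S1 reads c0=39/8 → after 1×micro: 39/8; S2 reads c1=11/4 → after 2×micro: 0 ⇒ (c0=83/16, c1=39/8, c2=0)
[Jacobi] macro 5: S0 reads c1=39/8 → after 1×micro: 239/32; S1 reads c0=83/16 → after 1×micro: 83/16; S2 reads c1=39/8 → after 2×micro: 0 ⇒ (c0=239/32, c1=83/16, c2=0)
[Jacobi] macro 6: S0 reads c1=83/16 → after 1×micro: 571/64; S1 reads c0=239/32 → after 1×micro: 239/32; S2 reads c1=83/16 → after 2×micro: 4 ⇒ (c0=571/64, c1=239/32, c2=4)
[Gauss-Seidel] macro 1: S0 reads c1=3 → after 1×micro: 7/2; S1 reads c0=7/2 → after 1×micro: 7/2; S2 reads c1=7/2 → after 2×micro: 1 ⇒ (c0=7/2, c1=7/2, c2=1)
[Gauss-Seidel] macro 2: S0 reads c1=7/2 → after 1×micro: 21/4; S1 reads c0=21/4 → after 1×micro: 21/4; S2 reads c1=21/4 → after 2×micro: 3 ⇒ (c0=21/4, c1=21/4, c2=3)
[Gauss-Seidel] macro 3: S0 reads c1=21/4 → after 1×micro: 63/8; S1 reads c0=63/8 → after 1×micro: 63/8; S2 reads c1=63/8 → after 2×micro: 1 ⇒ (c0=63/8, c1=63/8, c2=1)
[Gauss-Seidel] macro 4: S0 reads c1=63/8 → after 1×micro: 189/16; S1 reads c0=189/16 → after 1×micro: 189/16; S2 reads c1=189/16 → after 2×micro: 3 ⇒ (c0=189/16, c1=189/16, c2=3)
[Gauss-Seidel] macro 5: S0 reads c1=189/16 → after 1×micro: 567/32; S1 reads c0=567/32 → after 1×micro: 567/32; S2 reads c1=567/32 → after 2×micro: 1 ⇒ (c0=567/32, c1=567/32, c2=1)
[Gauss-Seidel] macro 6: S0 reads c1=567/32 → after 1×micro: 1701/64; S1 reads c0=1701/64 → after 1×micro: 1701/64; S2 reads c1=1701/64 → after 2×micro: 0 ⇒ (c0=1701/64, c1=1701/64, c2=0)

first divergence at macro-step: 1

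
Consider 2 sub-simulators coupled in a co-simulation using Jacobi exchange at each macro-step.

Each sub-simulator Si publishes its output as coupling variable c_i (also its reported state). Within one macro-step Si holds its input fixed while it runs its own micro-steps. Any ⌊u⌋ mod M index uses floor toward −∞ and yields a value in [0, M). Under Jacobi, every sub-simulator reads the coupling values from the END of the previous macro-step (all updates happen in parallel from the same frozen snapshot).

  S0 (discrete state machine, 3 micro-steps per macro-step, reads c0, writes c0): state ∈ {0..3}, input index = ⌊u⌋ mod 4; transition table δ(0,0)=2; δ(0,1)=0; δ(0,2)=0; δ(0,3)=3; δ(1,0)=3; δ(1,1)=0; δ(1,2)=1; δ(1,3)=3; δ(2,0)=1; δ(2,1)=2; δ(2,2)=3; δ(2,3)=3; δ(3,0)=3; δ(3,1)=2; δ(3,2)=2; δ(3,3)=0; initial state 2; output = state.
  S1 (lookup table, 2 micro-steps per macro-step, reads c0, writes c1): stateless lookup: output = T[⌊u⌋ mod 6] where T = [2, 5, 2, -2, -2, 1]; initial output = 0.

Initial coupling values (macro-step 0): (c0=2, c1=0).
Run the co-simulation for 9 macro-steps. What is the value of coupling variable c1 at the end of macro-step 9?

c1 at macro-step 9 = 2

macro 1: S0 reads c0=2 → after 3×micro: 3; S1 reads c0=2 → after 2×micro: 2 ⇒ (c0=3, c1=2)
macro 2: S0 reads c0=3 → after 3×micro: 0; S1 reads c0=3 → after 2×micro: -2 ⇒ (c0=0, c1=-2)
macro 3: S0 reads c0=0 → after 3×micro: 3; S1 reads c0=0 → after 2×micro: 2 ⇒ (c0=3, c1=2)
macro 4: S0 reads c0=3 → after 3×micro: 0; S1 reads c0=3 → after 2×micro: -2 ⇒ (c0=0, c1=-2)
macro 5: S0 reads c0=0 → after 3×micro: 3; S1 reads c0=0 → after 2×micro: 2 ⇒ (c0=3, c1=2)
macro 6: S0 reads c0=3 → after 3×micro: 0; S1 reads c0=3 → after 2×micro: -2 ⇒ (c0=0, c1=-2)
macro 7: S0 reads c0=0 → after 3×micro: 3; S1 reads c0=0 → after 2×micro: 2 ⇒ (c0=3, c1=2)
macro 8: S0 reads c0=3 → after 3×micro: 0; S1 reads c0=3 → after 2×micro: -2 ⇒ (c0=0, c1=-2)
macro 9: S0 reads c0=0 → after 3×micro: 3; S1 reads c0=0 → after 2×micro: 2 ⇒ (c0=3, c1=2)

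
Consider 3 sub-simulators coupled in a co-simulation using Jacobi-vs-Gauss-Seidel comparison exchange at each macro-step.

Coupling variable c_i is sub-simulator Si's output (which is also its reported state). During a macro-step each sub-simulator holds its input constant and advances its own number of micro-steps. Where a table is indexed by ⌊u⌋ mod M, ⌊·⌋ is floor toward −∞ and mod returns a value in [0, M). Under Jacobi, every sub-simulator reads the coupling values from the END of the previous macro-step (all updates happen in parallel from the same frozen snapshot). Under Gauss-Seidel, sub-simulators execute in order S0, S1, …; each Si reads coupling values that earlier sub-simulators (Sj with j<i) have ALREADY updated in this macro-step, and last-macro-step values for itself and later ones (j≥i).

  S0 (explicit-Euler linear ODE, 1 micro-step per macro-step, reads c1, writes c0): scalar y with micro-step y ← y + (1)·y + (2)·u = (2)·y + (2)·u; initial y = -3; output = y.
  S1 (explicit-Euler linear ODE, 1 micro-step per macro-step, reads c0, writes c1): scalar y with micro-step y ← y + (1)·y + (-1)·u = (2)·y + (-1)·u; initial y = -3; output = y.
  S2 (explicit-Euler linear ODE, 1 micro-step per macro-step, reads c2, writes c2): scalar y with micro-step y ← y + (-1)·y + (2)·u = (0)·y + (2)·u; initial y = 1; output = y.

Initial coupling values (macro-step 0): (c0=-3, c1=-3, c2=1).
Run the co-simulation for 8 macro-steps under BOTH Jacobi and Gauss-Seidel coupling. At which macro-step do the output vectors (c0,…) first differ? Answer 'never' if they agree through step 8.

first divergence at macro-step: 1

[Jacobi] macro 1: S0 reads c1=-3 → after 1×micro: -12; S1 reads c0=-3 → after 1×micro: -3; S2 reads c2=1 → after 1×micro: 2 ⇒ (c0=-12, c1=-3, c2=2)
[Jacobi] macro 2: S0 reads c1=-3 → after 1×micro: -30; S1 reads c0=-12 → after 1×micro: 6; S2 reads c2=2 → after 1×micro: 4 ⇒ (c0=-30, c1=6, c2=4)
[Jacobi] macro 3: S0 reads c1=6 → after 1×micro: -48; S1 reads c0=-30 → after 1×micro: 42; S2 reads c2=4 → after 1×micro: 8 ⇒ (c0=-48, c1=42, c2=8)
[Jacobi] macro 4: S0 reads c1=42 → after 1×micro: -12; S1 reads c0=-48 → after 1×micro: 132; S2 reads c2=8 → after 1×micro: 16 ⇒ (c0=-12, c1=132, c2=16)
[Jacobi] macro 5: S0 reads c1=132 → after 1×micro: 240; S1 reads c0=-12 → after 1×micro: 276; S2 reads c2=16 → after 1×micro: 32 ⇒ (c0=240, c1=276, c2=32)
[Jacobi] macro 6: S0 reads c1=276 → after 1×micro: 1032; S1 reads c0=240 → after 1×micro: 312; S2 reads c2=32 → after 1×micro: 64 ⇒ (c0=1032, c1=312, c2=64)
[Jacobi] macro 7: S0 reads c1=312 → after 1×micro: 2688; S1 reads c0=1032 → after 1×micro: -408; S2 reads c2=64 → after 1×micro: 128 ⇒ (c0=2688, c1=-408, c2=128)
[Jacobi] macro 8: S0 reads c1=-408 → after 1×micro: 4560; S1 reads c0=2688 → after 1×micro: -3504; S2 reads c2=128 → after 1×micro: 256 ⇒ (c0=4560, c1=-3504, c2=256)
[Gauss-Seidel] macro 1: S0 reads c1=-3 → after 1×micro: -12; S1 reads c0=-12 → after 1×micro: 6; S2 reads c2=1 → after 1×micro: 2 ⇒ (c0=-12, c1=6, c2=2)
[Gauss-Seidel] macro 2: S0 reads c1=6 → after 1×micro: -12; S1 reads c0=-12 → after 1×micro: 24; S2 reads c2=2 → after 1×micro: 4 ⇒ (c0=-12, c1=24, c2=4)
[Gauss-Seidel] macro 3: S0 reads c1=24 → after 1×micro: 24; S1 reads c0=24 → after 1×micro: 24; S2 reads c2=4 → after 1×micro: 8 ⇒ (c0=24, c1=24, c2=8)
[Gauss-Seidel] macro 4: S0 reads c1=24 → after 1×micro: 96; S1 reads c0=96 → after 1×micro: -48; S2 reads c2=8 → after 1×micro: 16 ⇒ (c0=96, c1=-48, c2=16)
[Gauss-Seidel] macro 5: S0 reads c1=-48 → after 1×micro: 96; S1 reads c0=96 → after 1×micro: -192; S2 reads c2=16 → after 1×micro: 32 ⇒ (c0=96, c1=-192, c2=32)
[Gauss-Seidel] macro 6: S0 reads c1=-192 → after 1×micro: -192; S1 reads c0=-192 → after 1×micro: -192; S2 reads c2=32 → after 1×micro: 64 ⇒ (c0=-192, c1=-192, c2=64)
[Gauss-Seidel] macro 7: S0 reads c1=-192 → after 1×micro: -768; S1 reads c0=-768 → after 1×micro: 384; S2 reads c2=64 → after 1×micro: 128 ⇒ (c0=-768, c1=384, c2=128)
[Gauss-Seidel] macro 8: S0 reads c1=384 → after 1×micro: -768; S1 reads c0=-768 → after 1×micro: 1536; S2 reads c2=128 → after 1×micro: 256 ⇒ (c0=-768, c1=1536, c2=256)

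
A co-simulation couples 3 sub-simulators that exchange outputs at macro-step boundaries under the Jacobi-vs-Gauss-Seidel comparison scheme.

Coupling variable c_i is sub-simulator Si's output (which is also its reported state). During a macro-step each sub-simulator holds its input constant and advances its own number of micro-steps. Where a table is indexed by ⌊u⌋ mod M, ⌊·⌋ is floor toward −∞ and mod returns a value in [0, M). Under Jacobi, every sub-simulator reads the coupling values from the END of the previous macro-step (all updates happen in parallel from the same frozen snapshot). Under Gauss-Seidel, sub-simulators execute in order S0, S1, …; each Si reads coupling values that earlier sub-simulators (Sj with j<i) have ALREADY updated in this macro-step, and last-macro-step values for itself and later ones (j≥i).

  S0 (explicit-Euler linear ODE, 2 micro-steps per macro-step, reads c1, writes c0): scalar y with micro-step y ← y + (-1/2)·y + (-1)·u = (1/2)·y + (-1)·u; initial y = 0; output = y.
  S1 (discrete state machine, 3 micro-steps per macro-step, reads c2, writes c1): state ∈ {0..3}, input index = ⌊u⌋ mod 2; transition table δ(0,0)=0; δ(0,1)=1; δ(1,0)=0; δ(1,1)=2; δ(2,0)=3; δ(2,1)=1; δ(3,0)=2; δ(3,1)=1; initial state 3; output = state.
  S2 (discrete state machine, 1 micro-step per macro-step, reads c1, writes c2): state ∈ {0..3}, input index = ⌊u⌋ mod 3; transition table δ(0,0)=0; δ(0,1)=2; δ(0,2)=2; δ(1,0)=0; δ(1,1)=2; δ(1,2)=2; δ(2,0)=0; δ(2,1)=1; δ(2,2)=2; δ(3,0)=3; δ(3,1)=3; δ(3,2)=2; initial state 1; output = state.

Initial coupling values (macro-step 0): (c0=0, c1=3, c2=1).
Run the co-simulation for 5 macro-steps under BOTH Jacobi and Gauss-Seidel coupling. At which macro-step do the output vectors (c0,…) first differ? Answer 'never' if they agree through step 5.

[Jacobi] macro 1: S0 reads c1=3 → after 2×micro: -9/2; S1 reads c2=1 → after 3×micro: 1; S2 reads c1=3 → after 1×micro: 0 ⇒ (c0=-9/2, c1=1, c2=0)
[Jacobi] macro 2: S0 reads c1=1 → after 2×micro: -21/8; S1 reads c2=0 → after 3×micro: 0; S2 reads c1=1 → after 1×micro: 2 ⇒ (c0=-21/8, c1=0, c2=2)
[Jacobi] macro 3: S0 reads c1=0 → after 2×micro: -21/32; S1 reads c2=2 → after 3×micro: 0; S2 reads c1=0 → after 1×micro: 0 ⇒ (c0=-21/32, c1=0, c2=0)
[Jacobi] macro 4: S0 reads c1=0 → after 2×micro: -21/128; S1 reads c2=0 → after 3×micro: 0; S2 reads c1=0 → after 1×micro: 0 ⇒ (c0=-21/128, c1=0, c2=0)
[Jacobi] macro 5: S0 reads c1=0 → after 2×micro: -21/512; S1 reads c2=0 → after 3×micro: 0; S2 reads c1=0 → after 1×micro: 0 ⇒ (c0=-21/512, c1=0, c2=0)
[Gauss-Seidel] macro 1: S0 reads c1=3 → after 2×micro: -9/2; S1 reads c2=1 → after 3×micro: 1; S2 reads c1=1 → after 1×micro: 2 ⇒ (c0=-9/2, c1=1, c2=2)
[Gauss-Seidel] macro 2: S0 reads c1=1 → after 2×micro: -21/8; S1 reads c2=2 → after 3×micro: 0; S2 reads c1=0 → after 1×micro: 0 ⇒ (c0=-21/8, c1=0, c2=0)
[Gauss-Seidel] macro 3: S0 reads c1=0 → after 2×micro: -21/32; S1 reads c2=0 → after 3×micro: 0; S2 reads c1=0 → after 1×micro: 0 ⇒ (c0=-21/32, c1=0, c2=0)
[Gauss-Seidel] macro 4: S0 reads c1=0 → after 2×micro: -21/128; S1 reads c2=0 → after 3×micro: 0; S2 reads c1=0 → after 1×micro: 0 ⇒ (c0=-21/128, c1=0, c2=0)
[Gauss-Seidel] macro 5: S0 reads c1=0 → after 2×micro: -21/512; S1 reads c2=0 → after 3×micro: 0; S2 reads c1=0 → after 1×micro: 0 ⇒ (c0=-21/512, c1=0, c2=0)

first divergence at macro-step: 1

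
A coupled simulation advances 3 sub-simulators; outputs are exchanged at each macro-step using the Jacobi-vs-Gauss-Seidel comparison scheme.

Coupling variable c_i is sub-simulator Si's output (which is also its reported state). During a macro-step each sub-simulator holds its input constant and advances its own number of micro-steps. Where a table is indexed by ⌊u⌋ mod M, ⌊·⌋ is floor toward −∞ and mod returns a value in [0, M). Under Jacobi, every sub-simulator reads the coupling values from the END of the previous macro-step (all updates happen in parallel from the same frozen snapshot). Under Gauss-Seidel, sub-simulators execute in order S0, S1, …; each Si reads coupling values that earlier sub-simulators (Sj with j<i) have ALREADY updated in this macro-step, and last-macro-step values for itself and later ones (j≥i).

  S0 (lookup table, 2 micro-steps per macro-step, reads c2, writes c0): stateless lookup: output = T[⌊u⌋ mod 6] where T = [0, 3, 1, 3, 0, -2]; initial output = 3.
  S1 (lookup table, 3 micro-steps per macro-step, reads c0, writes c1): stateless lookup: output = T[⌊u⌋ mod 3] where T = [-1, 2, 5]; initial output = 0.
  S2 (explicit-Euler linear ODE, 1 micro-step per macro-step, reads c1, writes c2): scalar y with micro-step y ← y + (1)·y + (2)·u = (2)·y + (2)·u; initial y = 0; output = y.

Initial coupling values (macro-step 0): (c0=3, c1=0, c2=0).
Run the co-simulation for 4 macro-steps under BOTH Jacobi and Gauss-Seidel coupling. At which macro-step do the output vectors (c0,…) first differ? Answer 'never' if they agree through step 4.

first divergence at macro-step: 1

[Jacobi] macro 1: S0 reads c2=0 → after 2×micro: 0; S1 reads c0=3 → after 3×micro: -1; S2 reads c1=0 → after 1×micro: 0 ⇒ (c0=0, c1=-1, c2=0)
[Jacobi] macro 2: S0 reads c2=0 → after 2×micro: 0; S1 reads c0=0 → after 3×micro: -1; S2 reads c1=-1 → after 1×micro: -2 ⇒ (c0=0, c1=-1, c2=-2)
[Jacobi] macro 3: S0 reads c2=-2 → after 2×micro: 0; S1 reads c0=0 → after 3×micro: -1; S2 reads c1=-1 → after 1×micro: -6 ⇒ (c0=0, c1=-1, c2=-6)
[Jacobi] macro 4: S0 reads c2=-6 → after 2×micro: 0; S1 reads c0=0 → after 3×micro: -1; S2 reads c1=-1 → after 1×micro: -14 ⇒ (c0=0, c1=-1, c2=-14)
[Gauss-Seidel] macro 1: S0 reads c2=0 → after 2×micro: 0; S1 reads c0=0 → after 3×micro: -1; S2 reads c1=-1 → after 1×micro: -2 ⇒ (c0=0, c1=-1, c2=-2)
[Gauss-Seidel] macro 2: S0 reads c2=-2 → after 2×micro: 0; S1 reads c0=0 → after 3×micro: -1; S2 reads c1=-1 → after 1×micro: -6 ⇒ (c0=0, c1=-1, c2=-6)
[Gauss-Seidel] macro 3: S0 reads c2=-6 → after 2×micro: 0; S1 reads c0=0 → after 3×micro: -1; S2 reads c1=-1 → after 1×micro: -14 ⇒ (c0=0, c1=-1, c2=-14)
[Gauss-Seidel] macro 4: S0 reads c2=-14 → after 2×micro: 0; S1 reads c0=0 → after 3×micro: -1; S2 reads c1=-1 → after 1×micro: -30 ⇒ (c0=0, c1=-1, c2=-30)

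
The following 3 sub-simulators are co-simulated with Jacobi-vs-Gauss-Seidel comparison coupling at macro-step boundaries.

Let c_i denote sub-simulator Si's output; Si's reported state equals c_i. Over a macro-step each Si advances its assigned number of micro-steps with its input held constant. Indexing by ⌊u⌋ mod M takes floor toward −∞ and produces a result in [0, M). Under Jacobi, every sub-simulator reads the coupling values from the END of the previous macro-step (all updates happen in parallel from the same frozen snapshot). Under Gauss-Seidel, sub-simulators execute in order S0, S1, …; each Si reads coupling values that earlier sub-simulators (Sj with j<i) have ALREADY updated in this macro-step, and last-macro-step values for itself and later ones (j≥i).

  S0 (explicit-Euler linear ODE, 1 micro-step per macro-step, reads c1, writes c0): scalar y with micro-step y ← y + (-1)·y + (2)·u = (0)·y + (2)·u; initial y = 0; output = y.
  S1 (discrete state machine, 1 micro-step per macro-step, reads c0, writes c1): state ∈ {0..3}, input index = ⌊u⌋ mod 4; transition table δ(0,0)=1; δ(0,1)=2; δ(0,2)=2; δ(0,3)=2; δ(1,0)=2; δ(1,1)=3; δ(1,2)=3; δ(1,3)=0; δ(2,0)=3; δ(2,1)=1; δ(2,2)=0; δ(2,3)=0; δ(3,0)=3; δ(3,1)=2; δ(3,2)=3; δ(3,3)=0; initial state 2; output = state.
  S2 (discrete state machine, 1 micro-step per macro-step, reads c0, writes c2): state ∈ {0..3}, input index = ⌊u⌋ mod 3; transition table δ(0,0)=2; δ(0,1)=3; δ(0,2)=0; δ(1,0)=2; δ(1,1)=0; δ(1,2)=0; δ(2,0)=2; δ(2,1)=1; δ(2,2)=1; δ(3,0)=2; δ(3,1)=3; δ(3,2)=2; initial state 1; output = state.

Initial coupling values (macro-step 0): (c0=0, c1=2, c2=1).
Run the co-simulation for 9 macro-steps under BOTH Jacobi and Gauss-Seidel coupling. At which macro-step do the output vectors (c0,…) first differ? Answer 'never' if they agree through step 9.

[Jacobi] macro 1: S0 reads c1=2 → after 1×micro: 4; S1 reads c0=0 → after 1×micro: 3; S2 reads c0=0 → after 1×micro: 2 ⇒ (c0=4, c1=3, c2=2)
[Jacobi] macro 2: S0 reads c1=3 → after 1×micro: 6; S1 reads c0=4 → after 1×micro: 3; S2 reads c0=4 → after 1×micro: 1 ⇒ (c0=6, c1=3, c2=1)
[Jacobi] macro 3: S0 reads c1=3 → after 1×micro: 6; S1 reads c0=6 → after 1×micro: 3; S2 reads c0=6 → after 1×micro: 2 ⇒ (c0=6, c1=3, c2=2)
[Jacobi] macro 4: S0 reads c1=3 → after 1×micro: 6; S1 reads c0=6 → after 1×micro: 3; S2 reads c0=6 → after 1×micro: 2 ⇒ (c0=6, c1=3, c2=2)
[Jacobi] macro 5: S0 reads c1=3 → after 1×micro: 6; S1 reads c0=6 → after 1×micro: 3; S2 reads c0=6 → after 1×micro: 2 ⇒ (c0=6, c1=3, c2=2)
[Jacobi] macro 6: S0 reads c1=3 → after 1×micro: 6; S1 reads c0=6 → after 1×micro: 3; S2 reads c0=6 → after 1×micro: 2 ⇒ (c0=6, c1=3, c2=2)
[Jacobi] macro 7: S0 reads c1=3 → after 1×micro: 6; S1 reads c0=6 → after 1×micro: 3; S2 reads c0=6 → after 1×micro: 2 ⇒ (c0=6, c1=3, c2=2)
[Jacobi] macro 8: S0 reads c1=3 → after 1×micro: 6; S1 reads c0=6 → after 1×micro: 3; S2 reads c0=6 → after 1×micro: 2 ⇒ (c0=6, c1=3, c2=2)
[Jacobi] macro 9: S0 reads c1=3 → after 1×micro: 6; S1 reads c0=6 → after 1×micro: 3; S2 reads c0=6 → after 1×micro: 2 ⇒ (c0=6, c1=3, c2=2)
[Gauss-Seidel] macro 1: S0 reads c1=2 → after 1×micro: 4; S1 reads c0=4 → after 1×micro: 3; S2 reads c0=4 → after 1×micro: 0 ⇒ (c0=4, c1=3, c2=0)
[Gauss-Seidel] macro 2: S0 reads c1=3 → after 1×micro: 6; S1 reads c0=6 → after 1×micro: 3; S2 reads c0=6 → after 1×micro: 2 ⇒ (c0=6, c1=3, c2=2)
[Gauss-Seidel] macro 3: S0 reads c1=3 → after 1×micro: 6; S1 reads c0=6 → after 1×micro: 3; S2 reads c0=6 → after 1×micro: 2 ⇒ (c0=6, c1=3, c2=2)
[Gauss-Seidel] macro 4: S0 reads c1=3 → after 1×micro: 6; S1 reads c0=6 → after 1×micro: 3; S2 reads c0=6 → after 1×micro: 2 ⇒ (c0=6, c1=3, c2=2)
[Gauss-Seidel] macro 5: S0 reads c1=3 → after 1×micro: 6; S1 reads c0=6 → after 1×micro: 3; S2 reads c0=6 → after 1×micro: 2 ⇒ (c0=6, c1=3, c2=2)
[Gauss-Seidel] macro 6: S0 reads c1=3 → after 1×micro: 6; S1 reads c0=6 → after 1×micro: 3; S2 reads c0=6 → after 1×micro: 2 ⇒ (c0=6, c1=3, c2=2)
[Gauss-Seidel] macro 7: S0 reads c1=3 → after 1×micro: 6; S1 reads c0=6 → after 1×micro: 3; S2 reads c0=6 → after 1×micro: 2 ⇒ (c0=6, c1=3, c2=2)
[Gauss-Seidel] macro 8: S0 reads c1=3 → after 1×micro: 6; S1 reads c0=6 → after 1×micro: 3; S2 reads c0=6 → after 1×micro: 2 ⇒ (c0=6, c1=3, c2=2)
[Gauss-Seidel] macro 9: S0 reads c1=3 → after 1×micro: 6; S1 reads c0=6 → after 1×micro: 3; S2 reads c0=6 → after 1×micro: 2 ⇒ (c0=6, c1=3, c2=2)

first divergence at macro-step: 1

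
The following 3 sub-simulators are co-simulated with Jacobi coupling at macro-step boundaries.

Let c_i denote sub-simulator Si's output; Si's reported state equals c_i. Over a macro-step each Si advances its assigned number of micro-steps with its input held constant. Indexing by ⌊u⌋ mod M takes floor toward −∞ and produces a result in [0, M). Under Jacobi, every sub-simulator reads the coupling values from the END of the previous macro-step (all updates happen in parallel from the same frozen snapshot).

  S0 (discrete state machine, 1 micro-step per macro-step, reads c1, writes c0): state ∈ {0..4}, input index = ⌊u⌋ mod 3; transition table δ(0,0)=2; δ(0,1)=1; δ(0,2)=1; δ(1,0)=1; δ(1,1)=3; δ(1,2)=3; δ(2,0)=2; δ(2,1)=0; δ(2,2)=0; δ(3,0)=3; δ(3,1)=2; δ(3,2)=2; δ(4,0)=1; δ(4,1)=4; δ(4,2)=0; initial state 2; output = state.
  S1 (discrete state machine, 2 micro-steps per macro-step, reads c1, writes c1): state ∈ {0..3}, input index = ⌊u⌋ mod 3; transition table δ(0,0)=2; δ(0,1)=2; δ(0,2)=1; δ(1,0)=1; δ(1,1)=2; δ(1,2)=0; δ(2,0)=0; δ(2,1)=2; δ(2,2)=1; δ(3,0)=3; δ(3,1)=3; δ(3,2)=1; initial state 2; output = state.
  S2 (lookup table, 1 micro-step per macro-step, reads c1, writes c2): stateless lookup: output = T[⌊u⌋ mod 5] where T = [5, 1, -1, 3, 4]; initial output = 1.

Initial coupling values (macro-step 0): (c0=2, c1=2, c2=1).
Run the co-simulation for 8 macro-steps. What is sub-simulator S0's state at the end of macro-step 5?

S0 state at macro-step 5 = 2

macro 1: S0 reads c1=2 → after 1×micro: 0; S1 reads c1=2 → after 2×micro: 0; S2 reads c1=2 → after 1×micro: -1 ⇒ (c0=0, c1=0, c2=-1)
macro 2: S0 reads c1=0 → after 1×micro: 2; S1 reads c1=0 → after 2×micro: 0; S2 reads c1=0 → after 1×micro: 5 ⇒ (c0=2, c1=0, c2=5)
macro 3: S0 reads c1=0 → after 1×micro: 2; S1 reads c1=0 → after 2×micro: 0; S2 reads c1=0 → after 1×micro: 5 ⇒ (c0=2, c1=0, c2=5)
macro 4: S0 reads c1=0 → after 1×micro: 2; S1 reads c1=0 → after 2×micro: 0; S2 reads c1=0 → after 1×micro: 5 ⇒ (c0=2, c1=0, c2=5)
macro 5: S0 reads c1=0 → after 1×micro: 2; S1 reads c1=0 → after 2×micro: 0; S2 reads c1=0 → after 1×micro: 5 ⇒ (c0=2, c1=0, c2=5)
macro 6: S0 reads c1=0 → after 1×micro: 2; S1 reads c1=0 → after 2×micro: 0; S2 reads c1=0 → after 1×micro: 5 ⇒ (c0=2, c1=0, c2=5)
macro 7: S0 reads c1=0 → after 1×micro: 2; S1 reads c1=0 → after 2×micro: 0; S2 reads c1=0 → after 1×micro: 5 ⇒ (c0=2, c1=0, c2=5)
macro 8: S0 reads c1=0 → after 1×micro: 2; S1 reads c1=0 → after 2×micro: 0; S2 reads c1=0 → after 1×micro: 5 ⇒ (c0=2, c1=0, c2=5)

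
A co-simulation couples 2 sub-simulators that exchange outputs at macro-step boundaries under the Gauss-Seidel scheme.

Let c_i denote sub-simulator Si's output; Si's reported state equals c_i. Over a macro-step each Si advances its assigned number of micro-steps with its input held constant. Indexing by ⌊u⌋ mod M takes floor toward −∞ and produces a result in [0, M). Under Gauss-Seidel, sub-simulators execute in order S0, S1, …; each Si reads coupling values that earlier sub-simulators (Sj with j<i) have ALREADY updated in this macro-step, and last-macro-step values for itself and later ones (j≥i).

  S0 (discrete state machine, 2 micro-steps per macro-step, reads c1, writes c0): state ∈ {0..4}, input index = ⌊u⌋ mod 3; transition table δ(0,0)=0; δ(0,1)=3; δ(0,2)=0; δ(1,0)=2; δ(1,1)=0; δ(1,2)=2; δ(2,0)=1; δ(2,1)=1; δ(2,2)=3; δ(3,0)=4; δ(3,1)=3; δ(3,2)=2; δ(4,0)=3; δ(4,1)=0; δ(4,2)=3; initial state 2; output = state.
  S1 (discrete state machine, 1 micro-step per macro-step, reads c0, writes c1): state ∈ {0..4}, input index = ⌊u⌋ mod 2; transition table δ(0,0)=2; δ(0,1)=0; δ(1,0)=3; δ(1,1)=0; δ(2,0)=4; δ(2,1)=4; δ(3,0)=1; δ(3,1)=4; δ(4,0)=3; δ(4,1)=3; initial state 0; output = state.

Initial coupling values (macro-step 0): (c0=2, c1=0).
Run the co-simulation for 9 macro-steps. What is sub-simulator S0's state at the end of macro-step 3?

S0 state at macro-step 3 = 0

macro 1: S0 reads c1=0 → after 2×micro: 2; S1 reads c0=2 → after 1×micro: 2 ⇒ (c0=2, c1=2)
macro 2: S0 reads c1=2 → after 2×micro: 2; S1 reads c0=2 → after 1×micro: 4 ⇒ (c0=2, c1=4)
macro 3: S0 reads c1=4 → after 2×micro: 0; S1 reads c0=0 → after 1×micro: 3 ⇒ (c0=0, c1=3)
macro 4: S0 reads c1=3 → after 2×micro: 0; S1 reads c0=0 → after 1×micro: 1 ⇒ (c0=0, c1=1)
macro 5: S0 reads c1=1 → after 2×micro: 3; S1 reads c0=3 → after 1×micro: 0 ⇒ (c0=3, c1=0)
macro 6: S0 reads c1=0 → after 2×micro: 3; S1 reads c0=3 → after 1×micro: 0 ⇒ (c0=3, c1=0)
macro 7: S0 reads c1=0 → after 2×micro: 3; S1 reads c0=3 → after 1×micro: 0 ⇒ (c0=3, c1=0)
macro 8: S0 reads c1=0 → after 2×micro: 3; S1 reads c0=3 → after 1×micro: 0 ⇒ (c0=3, c1=0)
macro 9: S0 reads c1=0 → after 2×micro: 3; S1 reads c0=3 → after 1×micro: 0 ⇒ (c0=3, c1=0)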